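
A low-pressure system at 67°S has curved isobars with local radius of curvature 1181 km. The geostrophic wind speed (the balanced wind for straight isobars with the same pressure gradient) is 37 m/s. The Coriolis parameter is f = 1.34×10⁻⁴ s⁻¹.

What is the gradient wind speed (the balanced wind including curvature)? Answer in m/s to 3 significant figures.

Around a low, centrifugal force acts outward with Coriolis, so pressure-gradient force balances both:
(1/ρ)|∂P/∂n| = fV + V²/R  →  V² + fR·V − fR·V_g = 0
With fR = 1.34×10⁻⁴ × 1181×10³ m = 158 m/s:
V = [−fR + √((fR)² + 4 fR V_g)]/2 = [−158 + √(158² + 4×158×37)]/2 = 30.9 m/s
Subgeostrophic (V < V_g = 37 m/s), as expected around a low.

30.9 m/s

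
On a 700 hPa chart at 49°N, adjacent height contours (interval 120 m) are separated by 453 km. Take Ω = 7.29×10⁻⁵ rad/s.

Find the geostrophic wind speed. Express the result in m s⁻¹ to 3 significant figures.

Coriolis parameter at 49°N:
f = 2Ω sin φ = 2 × 7.29×10⁻⁵ × sin 49° = 1.10×10⁻⁴ s⁻¹
Height gradient: |∂Z/∂n| = 120 m / 453000 m = 2.65×10⁻⁴
On a pressure surface, geostrophic balance gives V_g = (g/f)|∂Z/∂n|:
V_g = 9.81 × 2.65×10⁻⁴ / 1.10×10⁻⁴ = 23.6 m/s

23.6 m s⁻¹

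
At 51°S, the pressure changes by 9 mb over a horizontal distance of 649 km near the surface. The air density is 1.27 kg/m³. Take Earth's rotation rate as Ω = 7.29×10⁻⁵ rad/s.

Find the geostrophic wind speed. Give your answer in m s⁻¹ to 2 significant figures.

9.6 m s⁻¹

Coriolis parameter at 51°S:
f = 2Ω sin φ = 2 × 7.29×10⁻⁵ × sin 51° = 1.13×10⁻⁴ s⁻¹
Pressure gradient: |∂P/∂n| = 900 Pa / 649000 m = 1.39×10⁻³ Pa/m
Geostrophic balance (pressure-gradient force = Coriolis force):
V_g = (1/(fρ)) |∂P/∂n| = 1.39×10⁻³ / (1.13×10⁻⁴ × 1.27) = 9.64 m/s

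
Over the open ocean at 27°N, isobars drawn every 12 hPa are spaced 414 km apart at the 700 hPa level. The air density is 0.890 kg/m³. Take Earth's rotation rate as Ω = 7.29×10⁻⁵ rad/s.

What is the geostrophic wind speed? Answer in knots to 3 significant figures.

95.6 knots

Coriolis parameter at 27°N:
f = 2Ω sin φ = 2 × 7.29×10⁻⁵ × sin 27° = 6.62×10⁻⁵ s⁻¹
Pressure gradient: |∂P/∂n| = 1200 Pa / 414000 m = 2.90×10⁻³ Pa/m
Geostrophic balance (pressure-gradient force = Coriolis force):
V_g = (1/(fρ)) |∂P/∂n| = 2.90×10⁻³ / (6.62×10⁻⁵ × 0.890) = 49.2 m/s
Converting: 49.2 m/s × 1.944 = 95.6 knots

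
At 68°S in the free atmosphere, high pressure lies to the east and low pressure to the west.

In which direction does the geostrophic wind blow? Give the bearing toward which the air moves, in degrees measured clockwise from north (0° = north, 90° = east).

180°

The pressure-gradient force points toward the west (bearing 270°).
Geostrophic balance: in the Southern Hemisphere the Coriolis force deflects motion to the left, so the geostrophic wind blows 90° to the left of the pressure-gradient force (low pressure on the right).
Rotating 270° by 90° counterclockwise gives 180° — the wind blows toward the south.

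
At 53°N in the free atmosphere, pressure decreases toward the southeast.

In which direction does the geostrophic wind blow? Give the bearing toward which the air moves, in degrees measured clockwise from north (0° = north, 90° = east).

225°

The pressure-gradient force points toward the southeast (bearing 135°).
Geostrophic balance: in the Northern Hemisphere the Coriolis force deflects motion to the right, so the geostrophic wind blows 90° to the right of the pressure-gradient force (low pressure on the left).
Rotating 135° by 90° clockwise gives 225° — the wind blows toward the southwest.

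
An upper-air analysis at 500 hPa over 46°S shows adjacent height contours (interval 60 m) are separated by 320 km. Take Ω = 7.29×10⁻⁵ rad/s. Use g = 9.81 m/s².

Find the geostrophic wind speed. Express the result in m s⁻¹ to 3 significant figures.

Coriolis parameter at 46°S:
f = 2Ω sin φ = 2 × 7.29×10⁻⁵ × sin 46° = 1.05×10⁻⁴ s⁻¹
Height gradient: |∂Z/∂n| = 60 m / 320000 m = 1.88×10⁻⁴
On a pressure surface, geostrophic balance gives V_g = (g/f)|∂Z/∂n|:
V_g = 9.81 × 1.88×10⁻⁴ / 1.05×10⁻⁴ = 17.5 m/s

17.5 m s⁻¹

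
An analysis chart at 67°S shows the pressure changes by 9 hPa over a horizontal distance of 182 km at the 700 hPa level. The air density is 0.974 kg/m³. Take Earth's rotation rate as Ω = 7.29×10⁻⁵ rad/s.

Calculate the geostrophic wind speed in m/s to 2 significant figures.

Coriolis parameter at 67°S:
f = 2Ω sin φ = 2 × 7.29×10⁻⁵ × sin 67° = 1.34×10⁻⁴ s⁻¹
Pressure gradient: |∂P/∂n| = 900 Pa / 182000 m = 4.95×10⁻³ Pa/m
Geostrophic balance (pressure-gradient force = Coriolis force):
V_g = (1/(fρ)) |∂P/∂n| = 4.95×10⁻³ / (1.34×10⁻⁴ × 0.974) = 37.8 m/s

38 m/s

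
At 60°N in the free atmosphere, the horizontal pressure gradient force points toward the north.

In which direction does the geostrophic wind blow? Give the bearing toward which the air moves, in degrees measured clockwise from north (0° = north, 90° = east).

The pressure-gradient force points toward the north (bearing 000°).
Geostrophic balance: in the Northern Hemisphere the Coriolis force deflects motion to the right, so the geostrophic wind blows 90° to the right of the pressure-gradient force (low pressure on the left).
Rotating 000° by 90° clockwise gives 090° — the wind blows toward the east.

090°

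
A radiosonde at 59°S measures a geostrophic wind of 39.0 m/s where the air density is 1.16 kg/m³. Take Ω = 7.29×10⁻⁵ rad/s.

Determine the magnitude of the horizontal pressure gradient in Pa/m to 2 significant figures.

5.7×10⁻³ Pa/m

Coriolis parameter at 59°S:
f = 2Ω sin φ = 2 × 7.29×10⁻⁵ × sin 59° = 1.25×10⁻⁴ s⁻¹
Geostrophic balance rearranged: |∂P/∂n| = f ρ V_g
|∂P/∂n| = 1.25×10⁻⁴ × 1.16 × 39.0 = 5.65×10⁻³ Pa/m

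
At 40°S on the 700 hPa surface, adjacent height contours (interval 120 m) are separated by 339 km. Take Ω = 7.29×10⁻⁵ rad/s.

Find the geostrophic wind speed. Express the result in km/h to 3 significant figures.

133 km/h

Coriolis parameter at 40°S:
f = 2Ω sin φ = 2 × 7.29×10⁻⁵ × sin 40° = 9.37×10⁻⁵ s⁻¹
Height gradient: |∂Z/∂n| = 120 m / 339000 m = 3.54×10⁻⁴
On a pressure surface, geostrophic balance gives V_g = (g/f)|∂Z/∂n|:
V_g = 9.81 × 3.54×10⁻⁴ / 9.37×10⁻⁵ = 37.1 m/s
Converting: 37.1 m/s × 3.6 = 133 km/h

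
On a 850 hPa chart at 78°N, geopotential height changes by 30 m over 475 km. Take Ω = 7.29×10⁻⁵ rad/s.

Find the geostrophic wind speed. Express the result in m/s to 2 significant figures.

4.3 m/s

Coriolis parameter at 78°N:
f = 2Ω sin φ = 2 × 7.29×10⁻⁵ × sin 78° = 1.43×10⁻⁴ s⁻¹
Height gradient: |∂Z/∂n| = 30 m / 475000 m = 6.32×10⁻⁵
On a pressure surface, geostrophic balance gives V_g = (g/f)|∂Z/∂n|:
V_g = 9.81 × 6.32×10⁻⁵ / 1.43×10⁻⁴ = 4.34 m/s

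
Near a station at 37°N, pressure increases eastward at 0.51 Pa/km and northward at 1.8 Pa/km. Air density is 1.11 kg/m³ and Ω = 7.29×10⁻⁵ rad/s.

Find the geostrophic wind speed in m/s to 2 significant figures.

Coriolis parameter at 37°N:
f = 2Ω sin φ = 2 × 7.29×10⁻⁵ × sin 37° = 8.77×10⁻⁵ s⁻¹
Component geostrophic relations (x east, y north):
u_g = −(1/(fρ)) ∂P/∂y,  v_g = (1/(fρ)) ∂P/∂x
u_g = −(1.8×10⁻³)/(8.77×10⁻⁵ × 1.11) = −18.5 m/s;  v_g = (0.51×10⁻³)/(8.77×10⁻⁵ × 1.11) = 5.24 m/s
|V_g| = √(u_g² + v_g²) = 19.2 m/s

19 m/s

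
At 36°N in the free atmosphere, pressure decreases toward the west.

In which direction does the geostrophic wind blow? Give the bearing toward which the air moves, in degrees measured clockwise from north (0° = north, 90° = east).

000°

The pressure-gradient force points toward the west (bearing 270°).
Geostrophic balance: in the Northern Hemisphere the Coriolis force deflects motion to the right, so the geostrophic wind blows 90° to the right of the pressure-gradient force (low pressure on the left).
Rotating 270° by 90° clockwise gives 000° — the wind blows toward the north.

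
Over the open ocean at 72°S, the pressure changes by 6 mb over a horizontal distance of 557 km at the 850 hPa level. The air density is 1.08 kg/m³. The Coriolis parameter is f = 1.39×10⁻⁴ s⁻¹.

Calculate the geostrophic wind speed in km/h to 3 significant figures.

Pressure gradient: |∂P/∂n| = 600 Pa / 557000 m = 1.08×10⁻³ Pa/m
Geostrophic balance (pressure-gradient force = Coriolis force):
V_g = (1/(fρ)) |∂P/∂n| = 1.08×10⁻³ / (1.39×10⁻⁴ × 1.08) = 7.18 m/s
Converting: 7.18 m/s × 3.6 = 25.8 km/h

25.8 km/h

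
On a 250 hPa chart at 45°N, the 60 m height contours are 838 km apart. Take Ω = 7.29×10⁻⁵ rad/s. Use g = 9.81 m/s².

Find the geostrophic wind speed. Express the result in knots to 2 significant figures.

13 knots

Coriolis parameter at 45°N:
f = 2Ω sin φ = 2 × 7.29×10⁻⁵ × sin 45° = 1.03×10⁻⁴ s⁻¹
Height gradient: |∂Z/∂n| = 60 m / 838000 m = 7.16×10⁻⁵
On a pressure surface, geostrophic balance gives V_g = (g/f)|∂Z/∂n|:
V_g = 9.81 × 7.16×10⁻⁵ / 1.03×10⁻⁴ = 6.81 m/s
Converting: 6.81 m/s × 1.944 = 13 knots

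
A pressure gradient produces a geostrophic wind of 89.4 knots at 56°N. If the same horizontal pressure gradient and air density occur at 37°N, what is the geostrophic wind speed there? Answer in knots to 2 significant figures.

120 knots

With the same pressure gradient and density, V_g ∝ 1/f ∝ 1/sin φ.
V₂ = V₁ · sin φ₁ / sin φ₂ = 89.4 × sin 56° / sin 37°
V₂ = 89.4 × 0.8290/0.6018 = 120 knots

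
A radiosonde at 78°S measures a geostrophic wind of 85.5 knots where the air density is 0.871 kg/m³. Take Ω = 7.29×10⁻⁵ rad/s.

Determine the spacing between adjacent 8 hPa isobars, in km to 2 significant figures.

Coriolis parameter at 78°S:
f = 2Ω sin φ = 2 × 7.29×10⁻⁵ × sin 78° = 1.43×10⁻⁴ s⁻¹
Wind speed in SI: 85.5 knots = 44.0 m/s
Geostrophic balance rearranged: |∂P/∂n| = f ρ V_g
|∂P/∂n| = 1.43×10⁻⁴ × 0.871 × 44.0 = 5.46×10⁻³ Pa/m
Isobar spacing: Δn = ΔP/|∂P/∂n| = 800 Pa / 5.46×10⁻³ Pa/m = 146422 m ≈ 150 km

150 km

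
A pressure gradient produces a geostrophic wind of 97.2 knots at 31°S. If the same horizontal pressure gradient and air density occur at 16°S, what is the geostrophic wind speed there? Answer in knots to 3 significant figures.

182 knots

With the same pressure gradient and density, V_g ∝ 1/f ∝ 1/sin φ.
V₂ = V₁ · sin φ₁ / sin φ₂ = 97.2 × sin 31° / sin 16°
V₂ = 97.2 × 0.5150/0.2756 = 182 knots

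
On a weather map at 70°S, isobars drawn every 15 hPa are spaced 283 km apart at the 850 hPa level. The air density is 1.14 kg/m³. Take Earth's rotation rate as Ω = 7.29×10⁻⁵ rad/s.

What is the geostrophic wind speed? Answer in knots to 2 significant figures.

66 knots

Coriolis parameter at 70°S:
f = 2Ω sin φ = 2 × 7.29×10⁻⁵ × sin 70° = 1.37×10⁻⁴ s⁻¹
Pressure gradient: |∂P/∂n| = 1500 Pa / 283000 m = 5.30×10⁻³ Pa/m
Geostrophic balance (pressure-gradient force = Coriolis force):
V_g = (1/(fρ)) |∂P/∂n| = 5.30×10⁻³ / (1.37×10⁻⁴ × 1.14) = 33.9 m/s
Converting: 33.9 m/s × 1.944 = 66 knots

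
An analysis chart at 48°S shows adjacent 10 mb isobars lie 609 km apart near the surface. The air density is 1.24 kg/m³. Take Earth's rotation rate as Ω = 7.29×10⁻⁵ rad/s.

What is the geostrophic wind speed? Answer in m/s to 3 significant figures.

Coriolis parameter at 48°S:
f = 2Ω sin φ = 2 × 7.29×10⁻⁵ × sin 48° = 1.08×10⁻⁴ s⁻¹
Pressure gradient: |∂P/∂n| = 1000 Pa / 609000 m = 1.64×10⁻³ Pa/m
Geostrophic balance (pressure-gradient force = Coriolis force):
V_g = (1/(fρ)) |∂P/∂n| = 1.64×10⁻³ / (1.08×10⁻⁴ × 1.24) = 12.2 m/s

12.2 m/s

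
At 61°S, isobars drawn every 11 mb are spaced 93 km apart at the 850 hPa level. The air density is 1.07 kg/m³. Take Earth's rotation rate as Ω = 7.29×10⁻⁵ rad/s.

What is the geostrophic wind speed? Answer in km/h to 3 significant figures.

Coriolis parameter at 61°S:
f = 2Ω sin φ = 2 × 7.29×10⁻⁵ × sin 61° = 1.28×10⁻⁴ s⁻¹
Pressure gradient: |∂P/∂n| = 1100 Pa / 93000 m = 1.18×10⁻² Pa/m
Geostrophic balance (pressure-gradient force = Coriolis force):
V_g = (1/(fρ)) |∂P/∂n| = 1.18×10⁻² / (1.28×10⁻⁴ × 1.07) = 86.7 m/s
Converting: 86.7 m/s × 3.6 = 312 km/h

312 km/h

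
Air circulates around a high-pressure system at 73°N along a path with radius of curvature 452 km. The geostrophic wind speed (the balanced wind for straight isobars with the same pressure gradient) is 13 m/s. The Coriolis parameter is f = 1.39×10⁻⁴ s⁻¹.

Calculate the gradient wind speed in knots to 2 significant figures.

Around a high, pressure-gradient force acts outward with centrifugal, so Coriolis balances both:
fV = (1/ρ)|∂P/∂n| + V²/R  →  V² − fR·V + fR·V_g = 0
With fR = 1.39×10⁻⁴ × 452×10³ m = 62.8 m/s:
V = [fR − √((fR)² − 4 fR V_g)]/2 = [62.8 − √(62.8² − 4×62.8×13)]/2 = 18.4 m/s
Supergeostrophic (V > V_g = 13 m/s), as expected around a high.
Converting: 18.4 m/s × 1.944 = 36 knots

36 knots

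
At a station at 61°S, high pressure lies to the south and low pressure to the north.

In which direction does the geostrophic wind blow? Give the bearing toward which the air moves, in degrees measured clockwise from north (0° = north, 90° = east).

The pressure-gradient force points toward the north (bearing 000°).
Geostrophic balance: in the Southern Hemisphere the Coriolis force deflects motion to the left, so the geostrophic wind blows 90° to the left of the pressure-gradient force (low pressure on the right).
Rotating 000° by 90° counterclockwise gives 270° — the wind blows toward the west.

270°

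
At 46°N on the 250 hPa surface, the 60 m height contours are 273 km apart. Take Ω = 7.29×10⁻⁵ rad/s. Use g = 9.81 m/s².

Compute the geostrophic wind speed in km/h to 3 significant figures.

74.0 km/h

Coriolis parameter at 46°N:
f = 2Ω sin φ = 2 × 7.29×10⁻⁵ × sin 46° = 1.05×10⁻⁴ s⁻¹
Height gradient: |∂Z/∂n| = 60 m / 273000 m = 2.20×10⁻⁴
On a pressure surface, geostrophic balance gives V_g = (g/f)|∂Z/∂n|:
V_g = 9.81 × 2.20×10⁻⁴ / 1.05×10⁻⁴ = 20.6 m/s
Converting: 20.6 m/s × 3.6 = 74.0 km/h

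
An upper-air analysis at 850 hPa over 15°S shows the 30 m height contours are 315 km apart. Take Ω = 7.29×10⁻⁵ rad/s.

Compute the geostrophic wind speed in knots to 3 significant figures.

Coriolis parameter at 15°S:
f = 2Ω sin φ = 2 × 7.29×10⁻⁵ × sin 15° = 3.77×10⁻⁵ s⁻¹
Height gradient: |∂Z/∂n| = 30 m / 315000 m = 9.52×10⁻⁵
On a pressure surface, geostrophic balance gives V_g = (g/f)|∂Z/∂n|:
V_g = 9.81 × 9.52×10⁻⁵ / 3.77×10⁻⁵ = 24.8 m/s
Converting: 24.8 m/s × 1.944 = 48.1 knots

48.1 knots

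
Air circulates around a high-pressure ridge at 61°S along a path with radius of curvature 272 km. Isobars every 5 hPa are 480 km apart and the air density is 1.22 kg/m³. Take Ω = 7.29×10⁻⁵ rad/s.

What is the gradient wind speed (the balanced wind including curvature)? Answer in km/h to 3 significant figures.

32.6 km/h

Coriolis parameter at 61°S:
f = 2Ω sin φ = 2 × 7.29×10⁻⁵ × sin 61° = 1.28×10⁻⁴ s⁻¹
Pressure gradient: |∂P/∂n| = 500 Pa / 480000 m = 1.04×10⁻³ Pa/m
Geostrophic speed: V_g = |∂P/∂n|/(fρ) = 1.04×10⁻³/(1.28×10⁻⁴ × 1.22) = 6.70 m/s
Around a high, pressure-gradient force acts outward with centrifugal, so Coriolis balances both:
fV = (1/ρ)|∂P/∂n| + V²/R  →  V² − fR·V + fR·V_g = 0
With fR = 1.28×10⁻⁴ × 272×10³ m = 34.7 m/s:
V = [fR − √((fR)² − 4 fR V_g)]/2 = [34.7 − √(34.7² − 4×34.7×6.7)]/2 = 9.06 m/s
Supergeostrophic (V > V_g = 6.7 m/s), as expected around a high.
Converting: 9.06 m/s × 3.6 = 32.6 km/h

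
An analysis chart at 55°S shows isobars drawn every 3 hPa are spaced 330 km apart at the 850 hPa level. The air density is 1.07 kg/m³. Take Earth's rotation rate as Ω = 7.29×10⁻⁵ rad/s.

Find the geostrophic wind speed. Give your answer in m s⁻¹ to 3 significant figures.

7.11 m s⁻¹

Coriolis parameter at 55°S:
f = 2Ω sin φ = 2 × 7.29×10⁻⁵ × sin 55° = 1.19×10⁻⁴ s⁻¹
Pressure gradient: |∂P/∂n| = 300 Pa / 330000 m = 9.09×10⁻⁴ Pa/m
Geostrophic balance (pressure-gradient force = Coriolis force):
V_g = (1/(fρ)) |∂P/∂n| = 9.09×10⁻⁴ / (1.19×10⁻⁴ × 1.07) = 7.11 m/s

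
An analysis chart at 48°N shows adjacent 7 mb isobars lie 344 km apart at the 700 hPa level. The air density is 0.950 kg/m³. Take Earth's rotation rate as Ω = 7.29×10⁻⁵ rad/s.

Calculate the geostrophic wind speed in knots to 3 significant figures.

Coriolis parameter at 48°N:
f = 2Ω sin φ = 2 × 7.29×10⁻⁵ × sin 48° = 1.08×10⁻⁴ s⁻¹
Pressure gradient: |∂P/∂n| = 700 Pa / 344000 m = 2.03×10⁻³ Pa/m
Geostrophic balance (pressure-gradient force = Coriolis force):
V_g = (1/(fρ)) |∂P/∂n| = 2.03×10⁻³ / (1.08×10⁻⁴ × 0.950) = 19.8 m/s
Converting: 19.8 m/s × 1.944 = 38.4 knots

38.4 knots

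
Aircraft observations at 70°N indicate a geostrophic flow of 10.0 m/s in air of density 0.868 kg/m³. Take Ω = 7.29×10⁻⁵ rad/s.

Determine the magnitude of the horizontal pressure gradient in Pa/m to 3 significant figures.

1.19×10⁻³ Pa/m

Coriolis parameter at 70°N:
f = 2Ω sin φ = 2 × 7.29×10⁻⁵ × sin 70° = 1.37×10⁻⁴ s⁻¹
Geostrophic balance rearranged: |∂P/∂n| = f ρ V_g
|∂P/∂n| = 1.37×10⁻⁴ × 0.868 × 10.0 = 1.19×10⁻³ Pa/m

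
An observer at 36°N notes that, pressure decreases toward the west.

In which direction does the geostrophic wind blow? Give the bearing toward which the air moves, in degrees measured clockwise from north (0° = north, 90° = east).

The pressure-gradient force points toward the west (bearing 270°).
Geostrophic balance: in the Northern Hemisphere the Coriolis force deflects motion to the right, so the geostrophic wind blows 90° to the right of the pressure-gradient force (low pressure on the left).
Rotating 270° by 90° clockwise gives 000° — the wind blows toward the north.

000°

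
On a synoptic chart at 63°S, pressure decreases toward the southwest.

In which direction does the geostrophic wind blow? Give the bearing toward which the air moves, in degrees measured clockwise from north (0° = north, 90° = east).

The pressure-gradient force points toward the southwest (bearing 225°).
Geostrophic balance: in the Southern Hemisphere the Coriolis force deflects motion to the left, so the geostrophic wind blows 90° to the left of the pressure-gradient force (low pressure on the right).
Rotating 225° by 90° counterclockwise gives 135° — the wind blows toward the southeast.

135°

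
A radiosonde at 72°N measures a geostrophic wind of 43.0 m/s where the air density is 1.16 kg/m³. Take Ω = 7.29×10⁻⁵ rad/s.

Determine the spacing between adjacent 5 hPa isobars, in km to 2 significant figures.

Coriolis parameter at 72°N:
f = 2Ω sin φ = 2 × 7.29×10⁻⁵ × sin 72° = 1.39×10⁻⁴ s⁻¹
Geostrophic balance rearranged: |∂P/∂n| = f ρ V_g
|∂P/∂n| = 1.39×10⁻⁴ × 1.16 × 43.0 = 6.92×10⁻³ Pa/m
Isobar spacing: Δn = ΔP/|∂P/∂n| = 500 Pa / 6.92×10⁻³ Pa/m = 72290 m ≈ 72 km

72 km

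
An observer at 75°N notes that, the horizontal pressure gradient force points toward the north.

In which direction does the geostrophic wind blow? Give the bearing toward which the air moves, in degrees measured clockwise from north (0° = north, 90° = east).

The pressure-gradient force points toward the north (bearing 000°).
Geostrophic balance: in the Northern Hemisphere the Coriolis force deflects motion to the right, so the geostrophic wind blows 90° to the right of the pressure-gradient force (low pressure on the left).
Rotating 000° by 90° clockwise gives 090° — the wind blows toward the east.

090°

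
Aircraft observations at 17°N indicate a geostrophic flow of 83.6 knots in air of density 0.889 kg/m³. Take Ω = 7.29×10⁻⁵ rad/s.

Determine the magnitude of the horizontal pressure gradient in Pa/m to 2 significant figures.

1.6×10⁻³ Pa/m

Coriolis parameter at 17°N:
f = 2Ω sin φ = 2 × 7.29×10⁻⁵ × sin 17° = 4.26×10⁻⁵ s⁻¹
Wind speed in SI: 83.6 knots = 43.0 m/s
Geostrophic balance rearranged: |∂P/∂n| = f ρ V_g
|∂P/∂n| = 4.26×10⁻⁵ × 0.889 × 43.0 = 1.63×10⁻³ Pa/m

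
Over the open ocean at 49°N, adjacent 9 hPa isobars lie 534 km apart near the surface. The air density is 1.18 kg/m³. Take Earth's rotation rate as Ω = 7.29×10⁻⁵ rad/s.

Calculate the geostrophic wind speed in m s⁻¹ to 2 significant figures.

Coriolis parameter at 49°N:
f = 2Ω sin φ = 2 × 7.29×10⁻⁵ × sin 49° = 1.10×10⁻⁴ s⁻¹
Pressure gradient: |∂P/∂n| = 900 Pa / 534000 m = 1.69×10⁻³ Pa/m
Geostrophic balance (pressure-gradient force = Coriolis force):
V_g = (1/(fρ)) |∂P/∂n| = 1.69×10⁻³ / (1.10×10⁻⁴ × 1.18) = 13.0 m/s

13 m s⁻¹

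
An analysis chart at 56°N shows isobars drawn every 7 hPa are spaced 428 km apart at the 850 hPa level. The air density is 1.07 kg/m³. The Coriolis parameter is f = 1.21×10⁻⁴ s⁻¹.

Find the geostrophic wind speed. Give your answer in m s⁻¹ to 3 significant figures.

12.6 m s⁻¹

Pressure gradient: |∂P/∂n| = 700 Pa / 428000 m = 1.64×10⁻³ Pa/m
Geostrophic balance (pressure-gradient force = Coriolis force):
V_g = (1/(fρ)) |∂P/∂n| = 1.64×10⁻³ / (1.21×10⁻⁴ × 1.07) = 12.6 m/s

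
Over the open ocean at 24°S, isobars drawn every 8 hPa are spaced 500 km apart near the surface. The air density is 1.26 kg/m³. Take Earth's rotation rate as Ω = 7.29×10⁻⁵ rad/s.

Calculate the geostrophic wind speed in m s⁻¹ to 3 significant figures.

Coriolis parameter at 24°S:
f = 2Ω sin φ = 2 × 7.29×10⁻⁵ × sin 24° = 5.93×10⁻⁵ s⁻¹
Pressure gradient: |∂P/∂n| = 800 Pa / 500000 m = 1.60×10⁻³ Pa/m
Geostrophic balance (pressure-gradient force = Coriolis force):
V_g = (1/(fρ)) |∂P/∂n| = 1.60×10⁻³ / (5.93×10⁻⁵ × 1.26) = 21.4 m/s

21.4 m s⁻¹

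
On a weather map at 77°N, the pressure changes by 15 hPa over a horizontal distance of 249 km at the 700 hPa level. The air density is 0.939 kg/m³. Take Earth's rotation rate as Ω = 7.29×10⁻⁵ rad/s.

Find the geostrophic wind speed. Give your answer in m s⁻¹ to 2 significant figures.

45 m s⁻¹

Coriolis parameter at 77°N:
f = 2Ω sin φ = 2 × 7.29×10⁻⁵ × sin 77° = 1.42×10⁻⁴ s⁻¹
Pressure gradient: |∂P/∂n| = 1500 Pa / 249000 m = 6.02×10⁻³ Pa/m
Geostrophic balance (pressure-gradient force = Coriolis force):
V_g = (1/(fρ)) |∂P/∂n| = 6.02×10⁻³ / (1.42×10⁻⁴ × 0.939) = 45.2 m/s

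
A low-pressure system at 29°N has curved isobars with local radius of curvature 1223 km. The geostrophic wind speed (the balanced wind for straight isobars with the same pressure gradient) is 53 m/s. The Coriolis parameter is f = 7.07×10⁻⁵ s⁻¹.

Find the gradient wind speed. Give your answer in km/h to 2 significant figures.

Around a low, centrifugal force acts outward with Coriolis, so pressure-gradient force balances both:
(1/ρ)|∂P/∂n| = fV + V²/R  →  V² + fR·V − fR·V_g = 0
With fR = 7.07×10⁻⁵ × 1223×10³ m = 86.5 m/s:
V = [−fR + √((fR)² + 4 fR V_g)]/2 = [−86.5 + √(86.5² + 4×86.5×53)]/2 = 37.1 m/s
Subgeostrophic (V < V_g = 53 m/s), as expected around a low.
Converting: 37.1 m/s × 3.6 = 130 km/h

130 km/h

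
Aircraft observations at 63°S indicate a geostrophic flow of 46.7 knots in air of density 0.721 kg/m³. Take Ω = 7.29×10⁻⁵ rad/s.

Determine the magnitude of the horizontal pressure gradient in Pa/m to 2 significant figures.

Coriolis parameter at 63°S:
f = 2Ω sin φ = 2 × 7.29×10⁻⁵ × sin 63° = 1.30×10⁻⁴ s⁻¹
Wind speed in SI: 46.7 knots = 24.0 m/s
Geostrophic balance rearranged: |∂P/∂n| = f ρ V_g
|∂P/∂n| = 1.30×10⁻⁴ × 0.721 × 24.0 = 2.25×10⁻³ Pa/m

2.3×10⁻³ Pa/m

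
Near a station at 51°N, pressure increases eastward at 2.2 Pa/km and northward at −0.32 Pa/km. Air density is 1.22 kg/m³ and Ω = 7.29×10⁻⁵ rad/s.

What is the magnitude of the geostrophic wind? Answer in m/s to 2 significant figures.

Coriolis parameter at 51°N:
f = 2Ω sin φ = 2 × 7.29×10⁻⁵ × sin 51° = 1.13×10⁻⁴ s⁻¹
Component geostrophic relations (x east, y north):
u_g = −(1/(fρ)) ∂P/∂y,  v_g = (1/(fρ)) ∂P/∂x
u_g = −(−0.32×10⁻³)/(1.13×10⁻⁴ × 1.22) = 2.31 m/s;  v_g = (2.2×10⁻³)/(1.13×10⁻⁴ × 1.22) = 15.9 m/s
|V_g| = √(u_g² + v_g²) = 16.1 m/s

16 m/s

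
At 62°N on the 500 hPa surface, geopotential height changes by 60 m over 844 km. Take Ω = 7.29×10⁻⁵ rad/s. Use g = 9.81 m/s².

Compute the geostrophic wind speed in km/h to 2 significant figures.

20 km/h

Coriolis parameter at 62°N:
f = 2Ω sin φ = 2 × 7.29×10⁻⁵ × sin 62° = 1.29×10⁻⁴ s⁻¹
Height gradient: |∂Z/∂n| = 60 m / 844000 m = 7.11×10⁻⁵
On a pressure surface, geostrophic balance gives V_g = (g/f)|∂Z/∂n|:
V_g = 9.81 × 7.11×10⁻⁵ / 1.29×10⁻⁴ = 5.42 m/s
Converting: 5.42 m/s × 3.6 = 20 km/h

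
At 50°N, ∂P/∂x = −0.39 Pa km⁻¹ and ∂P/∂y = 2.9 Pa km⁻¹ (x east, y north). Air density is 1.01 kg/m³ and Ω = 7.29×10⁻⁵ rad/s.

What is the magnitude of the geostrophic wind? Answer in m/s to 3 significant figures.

25.9 m/s

Coriolis parameter at 50°N:
f = 2Ω sin φ = 2 × 7.29×10⁻⁵ × sin 50° = 1.12×10⁻⁴ s⁻¹
Component geostrophic relations (x east, y north):
u_g = −(1/(fρ)) ∂P/∂y,  v_g = (1/(fρ)) ∂P/∂x
u_g = −(2.9×10⁻³)/(1.12×10⁻⁴ × 1.01) = −25.7 m/s;  v_g = (−0.39×10⁻³)/(1.12×10⁻⁴ × 1.01) = −3.46 m/s
|V_g| = √(u_g² + v_g²) = 25.9 m/s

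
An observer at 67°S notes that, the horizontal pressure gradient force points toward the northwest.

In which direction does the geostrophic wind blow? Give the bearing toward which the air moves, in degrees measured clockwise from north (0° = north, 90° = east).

The pressure-gradient force points toward the northwest (bearing 315°).
Geostrophic balance: in the Southern Hemisphere the Coriolis force deflects motion to the left, so the geostrophic wind blows 90° to the left of the pressure-gradient force (low pressure on the right).
Rotating 315° by 90° counterclockwise gives 225° — the wind blows toward the southwest.

225°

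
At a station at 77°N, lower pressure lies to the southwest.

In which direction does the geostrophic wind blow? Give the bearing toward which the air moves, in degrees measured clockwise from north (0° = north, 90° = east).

The pressure-gradient force points toward the southwest (bearing 225°).
Geostrophic balance: in the Northern Hemisphere the Coriolis force deflects motion to the right, so the geostrophic wind blows 90° to the right of the pressure-gradient force (low pressure on the left).
Rotating 225° by 90° clockwise gives 315° — the wind blows toward the northwest.

315°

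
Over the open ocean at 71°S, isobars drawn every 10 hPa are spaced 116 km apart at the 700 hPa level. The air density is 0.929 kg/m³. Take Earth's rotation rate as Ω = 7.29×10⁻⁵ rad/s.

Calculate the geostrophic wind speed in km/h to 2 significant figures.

240 km/h

Coriolis parameter at 71°S:
f = 2Ω sin φ = 2 × 7.29×10⁻⁵ × sin 71° = 1.38×10⁻⁴ s⁻¹
Pressure gradient: |∂P/∂n| = 1000 Pa / 116000 m = 8.62×10⁻³ Pa/m
Geostrophic balance (pressure-gradient force = Coriolis force):
V_g = (1/(fρ)) |∂P/∂n| = 8.62×10⁻³ / (1.38×10⁻⁴ × 0.929) = 67.3 m/s
Converting: 67.3 m/s × 3.6 = 240 km/h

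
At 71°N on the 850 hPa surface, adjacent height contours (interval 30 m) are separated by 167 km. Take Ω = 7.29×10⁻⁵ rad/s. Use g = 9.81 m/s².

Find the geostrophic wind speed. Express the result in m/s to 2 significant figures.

Coriolis parameter at 71°N:
f = 2Ω sin φ = 2 × 7.29×10⁻⁵ × sin 71° = 1.38×10⁻⁴ s⁻¹
Height gradient: |∂Z/∂n| = 30 m / 167000 m = 1.80×10⁻⁴
On a pressure surface, geostrophic balance gives V_g = (g/f)|∂Z/∂n|:
V_g = 9.81 × 1.80×10⁻⁴ / 1.38×10⁻⁴ = 12.8 m/s

13 m/s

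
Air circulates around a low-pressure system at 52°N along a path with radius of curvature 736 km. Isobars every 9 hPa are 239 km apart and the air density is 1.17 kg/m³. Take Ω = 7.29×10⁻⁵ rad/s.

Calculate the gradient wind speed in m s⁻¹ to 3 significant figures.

22.2 m s⁻¹

Coriolis parameter at 52°N:
f = 2Ω sin φ = 2 × 7.29×10⁻⁵ × sin 52° = 1.15×10⁻⁴ s⁻¹
Pressure gradient: |∂P/∂n| = 900 Pa / 239000 m = 3.77×10⁻³ Pa/m
Geostrophic speed: V_g = |∂P/∂n|/(fρ) = 3.77×10⁻³/(1.15×10⁻⁴ × 1.17) = 28.0 m/s
Around a low, centrifugal force acts outward with Coriolis, so pressure-gradient force balances both:
(1/ρ)|∂P/∂n| = fV + V²/R  →  V² + fR·V − fR·V_g = 0
With fR = 1.15×10⁻⁴ × 736×10³ m = 84.6 m/s:
V = [−fR + √((fR)² + 4 fR V_g)]/2 = [−84.6 + √(84.6² + 4×84.6×28)]/2 = 22.2 m/s
Subgeostrophic (V < V_g = 28 m/s), as expected around a low.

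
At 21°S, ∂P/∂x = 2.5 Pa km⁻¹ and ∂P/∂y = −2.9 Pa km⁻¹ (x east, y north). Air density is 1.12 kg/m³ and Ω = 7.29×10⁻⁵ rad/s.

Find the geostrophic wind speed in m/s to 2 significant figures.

65 m/s

Coriolis parameter at 21°S:
f = 2Ω sin φ = 2 × 7.29×10⁻⁵ × sin 21° = 5.23×10⁻⁵ s⁻¹
In the Southern Hemisphere f is negative: f = −5.23×10⁻⁵ s⁻¹.
Component geostrophic relations (x east, y north):
u_g = −(1/(fρ)) ∂P/∂y,  v_g = (1/(fρ)) ∂P/∂x
u_g = −(−2.9×10⁻³)/(−5.23×10⁻⁵ × 1.12) = −49.6 m/s;  v_g = (2.5×10⁻³)/(−5.23×10⁻⁵ × 1.12) = −42.7 m/s
|V_g| = √(u_g² + v_g²) = 65.4 m/s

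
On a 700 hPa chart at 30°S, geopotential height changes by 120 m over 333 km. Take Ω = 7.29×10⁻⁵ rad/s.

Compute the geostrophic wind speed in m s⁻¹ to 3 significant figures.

Coriolis parameter at 30°S:
f = 2Ω sin φ = 2 × 7.29×10⁻⁵ × sin 30° = 7.29×10⁻⁵ s⁻¹
Height gradient: |∂Z/∂n| = 120 m / 333000 m = 3.60×10⁻⁴
On a pressure surface, geostrophic balance gives V_g = (g/f)|∂Z/∂n|:
V_g = 9.81 × 3.60×10⁻⁴ / 7.29×10⁻⁵ = 48.5 m/s

48.5 m s⁻¹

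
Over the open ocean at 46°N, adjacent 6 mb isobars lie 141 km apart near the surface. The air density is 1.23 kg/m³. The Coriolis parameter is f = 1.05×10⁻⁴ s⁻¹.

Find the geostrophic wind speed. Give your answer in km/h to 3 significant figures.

119 km/h

Pressure gradient: |∂P/∂n| = 600 Pa / 141000 m = 4.26×10⁻³ Pa/m
Geostrophic balance (pressure-gradient force = Coriolis force):
V_g = (1/(fρ)) |∂P/∂n| = 4.26×10⁻³ / (1.05×10⁻⁴ × 1.23) = 32.9 m/s
Converting: 32.9 m/s × 3.6 = 119 km/h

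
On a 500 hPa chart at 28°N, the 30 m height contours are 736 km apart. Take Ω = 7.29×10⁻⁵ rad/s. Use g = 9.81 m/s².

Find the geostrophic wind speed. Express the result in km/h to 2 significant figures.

21 km/h

Coriolis parameter at 28°N:
f = 2Ω sin φ = 2 × 7.29×10⁻⁵ × sin 28° = 6.84×10⁻⁵ s⁻¹
Height gradient: |∂Z/∂n| = 30 m / 736000 m = 4.08×10⁻⁵
On a pressure surface, geostrophic balance gives V_g = (g/f)|∂Z/∂n|:
V_g = 9.81 × 4.08×10⁻⁵ / 6.84×10⁻⁵ = 5.84 m/s
Converting: 5.84 m/s × 3.6 = 21 km/h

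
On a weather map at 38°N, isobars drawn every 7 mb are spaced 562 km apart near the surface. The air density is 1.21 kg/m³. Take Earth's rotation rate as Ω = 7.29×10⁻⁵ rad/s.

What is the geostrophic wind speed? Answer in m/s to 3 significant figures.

Coriolis parameter at 38°N:
f = 2Ω sin φ = 2 × 7.29×10⁻⁵ × sin 38° = 8.98×10⁻⁵ s⁻¹
Pressure gradient: |∂P/∂n| = 700 Pa / 562000 m = 1.25×10⁻³ Pa/m
Geostrophic balance (pressure-gradient force = Coriolis force):
V_g = (1/(fρ)) |∂P/∂n| = 1.25×10⁻³ / (8.98×10⁻⁵ × 1.21) = 11.5 m/s

11.5 m/s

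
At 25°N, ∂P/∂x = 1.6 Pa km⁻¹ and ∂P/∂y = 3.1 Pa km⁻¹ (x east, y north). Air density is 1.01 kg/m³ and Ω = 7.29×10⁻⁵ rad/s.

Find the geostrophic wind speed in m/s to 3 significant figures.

Coriolis parameter at 25°N:
f = 2Ω sin φ = 2 × 7.29×10⁻⁵ × sin 25° = 6.16×10⁻⁵ s⁻¹
Component geostrophic relations (x east, y north):
u_g = −(1/(fρ)) ∂P/∂y,  v_g = (1/(fρ)) ∂P/∂x
u_g = −(3.1×10⁻³)/(6.16×10⁻⁵ × 1.01) = −49.8 m/s;  v_g = (1.6×10⁻³)/(6.16×10⁻⁵ × 1.01) = 25.7 m/s
|V_g| = √(u_g² + v_g²) = 56.1 m/s

56.1 m/s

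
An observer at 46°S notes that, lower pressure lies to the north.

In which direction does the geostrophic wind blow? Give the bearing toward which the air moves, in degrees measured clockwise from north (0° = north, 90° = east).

The pressure-gradient force points toward the north (bearing 000°).
Geostrophic balance: in the Southern Hemisphere the Coriolis force deflects motion to the left, so the geostrophic wind blows 90° to the left of the pressure-gradient force (low pressure on the right).
Rotating 000° by 90° counterclockwise gives 270° — the wind blows toward the west.

270°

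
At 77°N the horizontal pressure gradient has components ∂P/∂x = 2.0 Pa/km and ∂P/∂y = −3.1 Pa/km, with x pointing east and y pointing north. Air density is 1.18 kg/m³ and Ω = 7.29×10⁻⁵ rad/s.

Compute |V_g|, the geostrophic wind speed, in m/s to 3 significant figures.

22.0 m/s

Coriolis parameter at 77°N:
f = 2Ω sin φ = 2 × 7.29×10⁻⁵ × sin 77° = 1.42×10⁻⁴ s⁻¹
Component geostrophic relations (x east, y north):
u_g = −(1/(fρ)) ∂P/∂y,  v_g = (1/(fρ)) ∂P/∂x
u_g = −(−3.1×10⁻³)/(1.42×10⁻⁴ × 1.18) = 18.5 m/s;  v_g = (2.0×10⁻³)/(1.42×10⁻⁴ × 1.18) = 11.9 m/s
|V_g| = √(u_g² + v_g²) = 22.0 m/s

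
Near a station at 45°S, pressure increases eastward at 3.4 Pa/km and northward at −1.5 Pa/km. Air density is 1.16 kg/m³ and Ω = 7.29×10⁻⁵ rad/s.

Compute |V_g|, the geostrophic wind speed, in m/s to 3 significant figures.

Coriolis parameter at 45°S:
f = 2Ω sin φ = 2 × 7.29×10⁻⁵ × sin 45° = 1.03×10⁻⁴ s⁻¹
In the Southern Hemisphere f is negative: f = −1.03×10⁻⁴ s⁻¹.
Component geostrophic relations (x east, y north):
u_g = −(1/(fρ)) ∂P/∂y,  v_g = (1/(fρ)) ∂P/∂x
u_g = −(−1.5×10⁻³)/(−1.03×10⁻⁴ × 1.16) = −12.5 m/s;  v_g = (3.4×10⁻³)/(−1.03×10⁻⁴ × 1.16) = −28.4 m/s
|V_g| = √(u_g² + v_g²) = 31.1 m/s

31.1 m/s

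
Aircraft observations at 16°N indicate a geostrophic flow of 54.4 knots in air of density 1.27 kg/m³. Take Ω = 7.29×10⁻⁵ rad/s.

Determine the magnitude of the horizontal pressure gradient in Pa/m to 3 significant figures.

Coriolis parameter at 16°N:
f = 2Ω sin φ = 2 × 7.29×10⁻⁵ × sin 16° = 4.02×10⁻⁵ s⁻¹
Wind speed in SI: 54.4 knots = 28.0 m/s
Geostrophic balance rearranged: |∂P/∂n| = f ρ V_g
|∂P/∂n| = 4.02×10⁻⁵ × 1.27 × 28.0 = 1.43×10⁻³ Pa/m

1.43×10⁻³ Pa/m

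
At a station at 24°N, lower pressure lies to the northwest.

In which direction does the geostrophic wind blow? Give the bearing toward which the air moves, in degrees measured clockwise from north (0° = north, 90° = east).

The pressure-gradient force points toward the northwest (bearing 315°).
Geostrophic balance: in the Northern Hemisphere the Coriolis force deflects motion to the right, so the geostrophic wind blows 90° to the right of the pressure-gradient force (low pressure on the left).
Rotating 315° by 90° clockwise gives 045° — the wind blows toward the northeast.

045°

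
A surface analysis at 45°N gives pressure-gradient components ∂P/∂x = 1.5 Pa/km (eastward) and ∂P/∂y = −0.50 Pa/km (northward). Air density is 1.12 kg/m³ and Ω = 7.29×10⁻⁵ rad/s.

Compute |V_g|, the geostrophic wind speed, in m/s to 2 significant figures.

14 m/s

Coriolis parameter at 45°N:
f = 2Ω sin φ = 2 × 7.29×10⁻⁵ × sin 45° = 1.03×10⁻⁴ s⁻¹
Component geostrophic relations (x east, y north):
u_g = −(1/(fρ)) ∂P/∂y,  v_g = (1/(fρ)) ∂P/∂x
u_g = −(−0.50×10⁻³)/(1.03×10⁻⁴ × 1.12) = 4.33 m/s;  v_g = (1.5×10⁻³)/(1.03×10⁻⁴ × 1.12) = 13.0 m/s
|V_g| = √(u_g² + v_g²) = 13.7 m/s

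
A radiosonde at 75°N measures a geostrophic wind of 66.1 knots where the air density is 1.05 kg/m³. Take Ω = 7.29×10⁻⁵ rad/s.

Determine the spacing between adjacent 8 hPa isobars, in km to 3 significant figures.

159 km

Coriolis parameter at 75°N:
f = 2Ω sin φ = 2 × 7.29×10⁻⁵ × sin 75° = 1.41×10⁻⁴ s⁻¹
Wind speed in SI: 66.1 knots = 34.0 m/s
Geostrophic balance rearranged: |∂P/∂n| = f ρ V_g
|∂P/∂n| = 1.41×10⁻⁴ × 1.05 × 34.0 = 5.03×10⁻³ Pa/m
Isobar spacing: Δn = ΔP/|∂P/∂n| = 800 Pa / 5.03×10⁻³ Pa/m = 159096 m ≈ 159 km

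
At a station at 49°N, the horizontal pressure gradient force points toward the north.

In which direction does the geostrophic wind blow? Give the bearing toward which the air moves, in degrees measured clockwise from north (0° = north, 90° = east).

090°

The pressure-gradient force points toward the north (bearing 000°).
Geostrophic balance: in the Northern Hemisphere the Coriolis force deflects motion to the right, so the geostrophic wind blows 90° to the right of the pressure-gradient force (low pressure on the left).
Rotating 000° by 90° clockwise gives 090° — the wind blows toward the east.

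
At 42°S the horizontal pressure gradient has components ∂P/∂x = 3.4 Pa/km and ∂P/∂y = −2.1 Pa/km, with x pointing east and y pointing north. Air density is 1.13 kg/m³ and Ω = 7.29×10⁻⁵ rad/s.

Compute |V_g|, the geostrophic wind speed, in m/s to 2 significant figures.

36 m/s

Coriolis parameter at 42°S:
f = 2Ω sin φ = 2 × 7.29×10⁻⁵ × sin 42° = 9.76×10⁻⁵ s⁻¹
In the Southern Hemisphere f is negative: f = −9.76×10⁻⁵ s⁻¹.
Component geostrophic relations (x east, y north):
u_g = −(1/(fρ)) ∂P/∂y,  v_g = (1/(fρ)) ∂P/∂x
u_g = −(−2.1×10⁻³)/(−9.76×10⁻⁵ × 1.13) = −19.0 m/s;  v_g = (3.4×10⁻³)/(−9.76×10⁻⁵ × 1.13) = −30.8 m/s
|V_g| = √(u_g² + v_g²) = 36.2 m/s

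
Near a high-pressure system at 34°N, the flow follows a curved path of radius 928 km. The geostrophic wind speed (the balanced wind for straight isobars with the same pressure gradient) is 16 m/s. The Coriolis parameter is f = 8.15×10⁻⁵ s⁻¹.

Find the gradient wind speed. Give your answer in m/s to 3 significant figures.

23.0 m/s

Around a high, pressure-gradient force acts outward with centrifugal, so Coriolis balances both:
fV = (1/ρ)|∂P/∂n| + V²/R  →  V² − fR·V + fR·V_g = 0
With fR = 8.15×10⁻⁵ × 928×10³ m = 75.6 m/s:
V = [fR − √((fR)² − 4 fR V_g)]/2 = [75.6 − √(75.6² − 4×75.6×16)]/2 = 23 m/s
Supergeostrophic (V > V_g = 16 m/s), as expected around a high.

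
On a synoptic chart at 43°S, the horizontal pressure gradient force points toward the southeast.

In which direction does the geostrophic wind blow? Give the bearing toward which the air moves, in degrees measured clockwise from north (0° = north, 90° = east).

045°

The pressure-gradient force points toward the southeast (bearing 135°).
Geostrophic balance: in the Southern Hemisphere the Coriolis force deflects motion to the left, so the geostrophic wind blows 90° to the left of the pressure-gradient force (low pressure on the right).
Rotating 135° by 90° counterclockwise gives 045° — the wind blows toward the northeast.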